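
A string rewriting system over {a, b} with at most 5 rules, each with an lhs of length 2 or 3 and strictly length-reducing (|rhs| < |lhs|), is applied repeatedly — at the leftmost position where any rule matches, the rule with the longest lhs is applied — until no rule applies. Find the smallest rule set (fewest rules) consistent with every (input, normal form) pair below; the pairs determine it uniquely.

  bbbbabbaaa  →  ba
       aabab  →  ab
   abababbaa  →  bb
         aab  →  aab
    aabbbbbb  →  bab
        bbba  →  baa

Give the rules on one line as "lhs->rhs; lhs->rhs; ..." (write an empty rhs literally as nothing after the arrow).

aaa->; aba->; abb->ba; bbb->ba

  | bbbbabbaaa => bababbaaa => bbbaaa => baaaa => ba
  | aabab => ab
  | abababbaa => babbaa => bbaaa => bb
  | aab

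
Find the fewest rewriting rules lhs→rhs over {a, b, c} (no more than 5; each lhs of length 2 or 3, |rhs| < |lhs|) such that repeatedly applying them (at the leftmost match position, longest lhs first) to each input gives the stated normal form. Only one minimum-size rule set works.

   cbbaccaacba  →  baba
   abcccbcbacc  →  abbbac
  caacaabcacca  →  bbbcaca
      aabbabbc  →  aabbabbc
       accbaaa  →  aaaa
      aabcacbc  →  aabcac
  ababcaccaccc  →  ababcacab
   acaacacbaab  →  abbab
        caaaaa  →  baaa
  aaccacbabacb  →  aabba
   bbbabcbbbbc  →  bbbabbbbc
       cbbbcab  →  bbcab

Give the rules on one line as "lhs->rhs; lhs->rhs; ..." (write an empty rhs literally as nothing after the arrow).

caa->b; cb->; cc->c; ccc->b

  | cbbaccaacba => baccaacba => bacaacba => babcba => baba
  | abcccbcbacc => abbbcbacc => abbbacc => abbbac
  | caacaabcacca => bcaabcacca => bbbcacca => bbbcaca
  | aabbabbc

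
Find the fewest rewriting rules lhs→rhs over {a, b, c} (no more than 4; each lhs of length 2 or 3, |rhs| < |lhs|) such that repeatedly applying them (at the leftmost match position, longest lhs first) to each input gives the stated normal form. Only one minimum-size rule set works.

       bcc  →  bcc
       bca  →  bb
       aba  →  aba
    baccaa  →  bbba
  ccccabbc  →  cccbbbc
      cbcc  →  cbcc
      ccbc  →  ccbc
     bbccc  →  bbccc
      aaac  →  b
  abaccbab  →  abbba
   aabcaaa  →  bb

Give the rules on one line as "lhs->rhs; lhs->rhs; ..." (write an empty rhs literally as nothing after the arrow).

  | bcc
  | bca => bb
  | aba
  | baccaa => bbcaa => bbba

aa->; ac->b; bab->aa; ca->b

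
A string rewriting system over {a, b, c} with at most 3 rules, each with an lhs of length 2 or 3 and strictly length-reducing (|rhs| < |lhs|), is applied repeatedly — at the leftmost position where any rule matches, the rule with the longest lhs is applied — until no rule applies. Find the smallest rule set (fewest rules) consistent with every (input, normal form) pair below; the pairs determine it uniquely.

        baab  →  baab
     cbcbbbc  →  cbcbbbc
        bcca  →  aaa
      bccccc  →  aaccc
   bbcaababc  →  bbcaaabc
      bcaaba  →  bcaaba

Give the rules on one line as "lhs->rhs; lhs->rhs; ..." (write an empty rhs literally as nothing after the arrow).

  | baab
  | cbcbbbc
  | bcca => aaa
  | bccccc => aaccc

bab->ab; bcc->aa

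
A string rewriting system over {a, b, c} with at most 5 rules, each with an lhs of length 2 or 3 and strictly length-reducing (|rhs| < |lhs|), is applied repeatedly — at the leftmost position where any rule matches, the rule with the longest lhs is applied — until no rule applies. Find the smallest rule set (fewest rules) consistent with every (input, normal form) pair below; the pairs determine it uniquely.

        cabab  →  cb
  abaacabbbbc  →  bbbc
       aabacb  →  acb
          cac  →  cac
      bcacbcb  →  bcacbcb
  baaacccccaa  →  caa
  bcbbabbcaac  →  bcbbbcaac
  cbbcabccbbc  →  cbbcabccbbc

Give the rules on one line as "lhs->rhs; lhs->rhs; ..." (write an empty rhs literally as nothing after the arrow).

aba->; abb->cb; acc->; ba->

  | cabab => cb
  | abaacabbbbc => acabbbbc => accbbbc => bbbc
  | aabacb => acb
  | cac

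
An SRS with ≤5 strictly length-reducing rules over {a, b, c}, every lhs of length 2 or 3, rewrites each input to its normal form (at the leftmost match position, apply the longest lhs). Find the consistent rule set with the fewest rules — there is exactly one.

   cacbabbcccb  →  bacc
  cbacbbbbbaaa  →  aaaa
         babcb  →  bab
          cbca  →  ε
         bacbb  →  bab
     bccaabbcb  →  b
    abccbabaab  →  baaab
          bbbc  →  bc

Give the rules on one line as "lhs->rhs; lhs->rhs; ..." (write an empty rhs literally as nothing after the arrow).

  | cacbabbcccb => cbabbcccb => abbcccb => bacccb => bacc
  | cbacbbbbbaaa => acbbbbbaaa => abbbbaaa => babbaaa => bbaaaa => aaaa
  | babcb => bab
  | cbca => ca => ε

abb->ba; bb->; ca->; cb->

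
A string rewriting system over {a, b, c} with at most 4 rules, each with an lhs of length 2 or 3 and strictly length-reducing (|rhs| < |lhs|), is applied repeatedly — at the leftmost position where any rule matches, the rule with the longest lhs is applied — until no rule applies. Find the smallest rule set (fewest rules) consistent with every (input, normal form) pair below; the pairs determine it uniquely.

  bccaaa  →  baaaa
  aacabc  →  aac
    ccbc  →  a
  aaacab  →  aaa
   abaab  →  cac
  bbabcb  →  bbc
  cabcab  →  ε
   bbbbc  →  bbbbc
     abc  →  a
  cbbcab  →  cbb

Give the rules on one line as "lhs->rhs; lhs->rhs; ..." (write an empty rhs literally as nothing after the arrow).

ab->c; cab->; cc->a

  | bccaaa => baaaa
  | aacabc => aac
  | ccbc => abc => cc => a
  | aaacab => aaa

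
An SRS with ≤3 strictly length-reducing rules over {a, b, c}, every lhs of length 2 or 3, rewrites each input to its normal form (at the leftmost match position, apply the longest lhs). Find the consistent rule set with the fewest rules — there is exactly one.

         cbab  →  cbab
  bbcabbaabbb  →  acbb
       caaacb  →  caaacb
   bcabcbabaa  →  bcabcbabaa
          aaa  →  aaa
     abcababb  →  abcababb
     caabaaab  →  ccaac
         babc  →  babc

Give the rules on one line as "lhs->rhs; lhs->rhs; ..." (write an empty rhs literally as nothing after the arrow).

aab->cc; bbc->; cac->aa

  | cbab
  | bbcabbaabbb => abbaabbb => abbccbb => acbb
  | caaacb
  | bcabcbabaa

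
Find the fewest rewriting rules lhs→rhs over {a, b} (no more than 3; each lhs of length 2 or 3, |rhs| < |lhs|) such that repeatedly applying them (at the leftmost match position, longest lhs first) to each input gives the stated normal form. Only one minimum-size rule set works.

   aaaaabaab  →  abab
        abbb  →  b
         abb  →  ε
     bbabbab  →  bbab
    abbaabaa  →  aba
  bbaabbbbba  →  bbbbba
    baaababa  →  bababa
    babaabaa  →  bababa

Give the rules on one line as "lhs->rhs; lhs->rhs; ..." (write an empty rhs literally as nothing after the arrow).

aa->a; abb->

  | aaaaabaab => aaaabaab => aaabaab => aabaab => abaab => abab
  | abbb => b
  | abb => ε
  | bbabbab => bbab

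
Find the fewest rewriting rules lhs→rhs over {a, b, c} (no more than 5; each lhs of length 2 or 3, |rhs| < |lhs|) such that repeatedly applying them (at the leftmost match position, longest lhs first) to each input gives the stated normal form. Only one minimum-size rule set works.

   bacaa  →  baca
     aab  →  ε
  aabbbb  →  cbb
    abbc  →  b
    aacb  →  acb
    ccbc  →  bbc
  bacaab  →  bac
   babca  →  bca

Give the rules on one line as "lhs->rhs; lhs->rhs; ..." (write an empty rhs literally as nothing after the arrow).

aa->a; ab->; abb->c; cc->b

  | bacaa => baca
  | aab => ab => ε
  | aabbbb => abbbb => cbb
  | abbc => cc => b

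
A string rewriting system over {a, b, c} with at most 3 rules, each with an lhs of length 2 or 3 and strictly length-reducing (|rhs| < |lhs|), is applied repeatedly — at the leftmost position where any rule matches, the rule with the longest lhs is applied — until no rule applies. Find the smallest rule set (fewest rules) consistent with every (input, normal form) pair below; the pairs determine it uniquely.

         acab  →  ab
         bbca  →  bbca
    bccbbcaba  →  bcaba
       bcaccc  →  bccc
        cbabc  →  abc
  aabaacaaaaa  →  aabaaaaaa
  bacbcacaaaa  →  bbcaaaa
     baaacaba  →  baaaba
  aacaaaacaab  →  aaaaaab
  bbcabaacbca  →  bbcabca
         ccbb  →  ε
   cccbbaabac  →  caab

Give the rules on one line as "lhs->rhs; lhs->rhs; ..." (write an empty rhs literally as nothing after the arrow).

ac->; bab->b; cb->

  | acab => ab
  | bbca
  | bccbbcaba => bcbcaba => bcaba
  | bcaccc => bccc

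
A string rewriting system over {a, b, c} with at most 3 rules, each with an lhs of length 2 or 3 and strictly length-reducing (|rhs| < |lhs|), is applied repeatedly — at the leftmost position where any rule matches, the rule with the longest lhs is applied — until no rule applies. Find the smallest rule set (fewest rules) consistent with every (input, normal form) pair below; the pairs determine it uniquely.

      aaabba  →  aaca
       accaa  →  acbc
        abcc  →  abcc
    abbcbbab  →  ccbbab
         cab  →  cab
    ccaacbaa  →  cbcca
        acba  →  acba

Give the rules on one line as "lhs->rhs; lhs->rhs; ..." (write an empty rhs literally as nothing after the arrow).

abb->c; baa->a; caa->bc

  | aaabba => aaca
  | accaa => acbc
  | abcc
  | abbcbbab => ccbbab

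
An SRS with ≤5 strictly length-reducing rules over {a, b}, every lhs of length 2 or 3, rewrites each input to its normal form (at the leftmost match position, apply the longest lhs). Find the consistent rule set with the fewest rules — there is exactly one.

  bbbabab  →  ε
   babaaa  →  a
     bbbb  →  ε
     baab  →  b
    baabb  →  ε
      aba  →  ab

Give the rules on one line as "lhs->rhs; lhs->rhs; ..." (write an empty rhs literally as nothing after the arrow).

ba->b; baa->; bb->; bba->ba

  | bbbabab => babab => bbab => bab => bb => ε
  | babaaa => bbaaa => baaa => a
  | bbbb => bb => ε
  | baab => b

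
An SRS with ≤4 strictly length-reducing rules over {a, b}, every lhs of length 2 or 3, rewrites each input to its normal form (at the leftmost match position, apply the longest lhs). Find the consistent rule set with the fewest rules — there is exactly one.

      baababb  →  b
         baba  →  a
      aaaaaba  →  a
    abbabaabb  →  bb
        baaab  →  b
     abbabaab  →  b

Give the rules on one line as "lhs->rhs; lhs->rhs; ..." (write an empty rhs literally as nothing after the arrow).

ab->b; ba->a; bab->

  | baababb => aababb => ababb => babb => b
  | baba => a
  | aaaaaba => aaaaba => aaaba => aaba => aba => ba => a
  | abbabaabb => bbabaabb => baabb => aabb => abb => bb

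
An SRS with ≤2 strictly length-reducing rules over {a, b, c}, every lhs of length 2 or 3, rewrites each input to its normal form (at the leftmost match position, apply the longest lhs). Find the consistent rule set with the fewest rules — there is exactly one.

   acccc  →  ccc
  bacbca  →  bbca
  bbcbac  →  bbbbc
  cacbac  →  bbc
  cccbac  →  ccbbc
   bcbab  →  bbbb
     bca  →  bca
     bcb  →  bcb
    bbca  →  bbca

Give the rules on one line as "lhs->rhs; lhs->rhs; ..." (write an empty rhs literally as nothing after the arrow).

ac->; cba->bb

  | acccc => ccc
  | bacbca => bbca
  | bbcbac => bbbbc
  | cacbac => cbac => bbc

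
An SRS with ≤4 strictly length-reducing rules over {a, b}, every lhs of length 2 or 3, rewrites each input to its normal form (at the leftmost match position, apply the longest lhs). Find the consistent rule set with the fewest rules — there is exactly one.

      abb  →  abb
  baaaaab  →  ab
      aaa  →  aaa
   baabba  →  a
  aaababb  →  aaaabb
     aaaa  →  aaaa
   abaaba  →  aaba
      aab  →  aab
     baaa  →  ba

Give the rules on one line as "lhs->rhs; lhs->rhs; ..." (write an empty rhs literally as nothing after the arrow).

baa->ba; bab->ab; bba->

  | abb
  | baaaaab => baaaab => baaab => baab => bab => ab
  | aaa
  | baabba => babba => abba => a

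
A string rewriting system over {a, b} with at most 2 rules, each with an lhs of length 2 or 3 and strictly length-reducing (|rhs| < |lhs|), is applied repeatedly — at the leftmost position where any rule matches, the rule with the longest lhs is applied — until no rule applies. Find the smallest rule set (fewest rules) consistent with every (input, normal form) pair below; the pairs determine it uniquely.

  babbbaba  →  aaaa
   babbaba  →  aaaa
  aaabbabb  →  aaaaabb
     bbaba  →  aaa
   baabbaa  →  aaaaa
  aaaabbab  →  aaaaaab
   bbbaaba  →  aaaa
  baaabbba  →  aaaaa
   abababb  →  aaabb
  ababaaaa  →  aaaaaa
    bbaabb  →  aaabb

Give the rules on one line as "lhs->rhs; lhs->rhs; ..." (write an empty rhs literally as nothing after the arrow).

ba->a; bba->aa

  | babbbaba => abbbaba => abaaba => aaaba => aaaa
  | babbaba => abbaba => aaaba => aaaa
  | aaabbabb => aaaaabb
  | bbaba => aaba => aaa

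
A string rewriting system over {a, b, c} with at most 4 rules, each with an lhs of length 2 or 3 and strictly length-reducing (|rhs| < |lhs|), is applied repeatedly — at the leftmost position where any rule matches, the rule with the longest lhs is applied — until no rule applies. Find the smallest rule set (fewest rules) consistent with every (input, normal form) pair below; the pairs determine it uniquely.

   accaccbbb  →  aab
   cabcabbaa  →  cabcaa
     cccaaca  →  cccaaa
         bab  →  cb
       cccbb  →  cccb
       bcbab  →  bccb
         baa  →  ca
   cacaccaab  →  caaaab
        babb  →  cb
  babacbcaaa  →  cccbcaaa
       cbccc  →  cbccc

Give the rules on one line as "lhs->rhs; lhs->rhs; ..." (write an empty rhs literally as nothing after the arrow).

ac->a; ba->c; bb->b

  | accaccbbb => acaccbbb => aaccbbb => aacbbb => aabbb => aabb => aab
  | cabcabbaa => cabcabaa => cabcaca => cabcaa
  | cccaaca => cccaaa
  | bab => cb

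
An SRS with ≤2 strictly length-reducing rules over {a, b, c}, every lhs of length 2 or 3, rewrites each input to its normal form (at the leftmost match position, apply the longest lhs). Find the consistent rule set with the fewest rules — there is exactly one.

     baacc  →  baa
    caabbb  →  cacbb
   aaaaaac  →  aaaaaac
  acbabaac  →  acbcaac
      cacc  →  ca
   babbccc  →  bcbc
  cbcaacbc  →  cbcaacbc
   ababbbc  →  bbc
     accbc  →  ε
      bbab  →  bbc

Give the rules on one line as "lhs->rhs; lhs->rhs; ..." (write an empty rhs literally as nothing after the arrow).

ab->c; cc->

  | baacc => baa
  | caabbb => cacbb
  | aaaaaac
  | acbabaac => acbcaac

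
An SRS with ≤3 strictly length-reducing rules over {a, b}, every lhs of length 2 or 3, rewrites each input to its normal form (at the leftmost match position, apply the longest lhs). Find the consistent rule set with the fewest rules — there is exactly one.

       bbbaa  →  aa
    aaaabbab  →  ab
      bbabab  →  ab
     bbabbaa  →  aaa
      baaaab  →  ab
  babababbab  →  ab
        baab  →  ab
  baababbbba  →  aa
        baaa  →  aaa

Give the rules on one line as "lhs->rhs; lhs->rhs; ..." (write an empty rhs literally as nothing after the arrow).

aab->ab; ba->a

  | bbbaa => bbaa => baa => aa
  | aaaabbab => aaabbab => aabbab => abbab => abab => aab => ab
  | bbabab => babab => abab => aab => ab
  | bbabbaa => babbaa => abbaa => abaa => aaa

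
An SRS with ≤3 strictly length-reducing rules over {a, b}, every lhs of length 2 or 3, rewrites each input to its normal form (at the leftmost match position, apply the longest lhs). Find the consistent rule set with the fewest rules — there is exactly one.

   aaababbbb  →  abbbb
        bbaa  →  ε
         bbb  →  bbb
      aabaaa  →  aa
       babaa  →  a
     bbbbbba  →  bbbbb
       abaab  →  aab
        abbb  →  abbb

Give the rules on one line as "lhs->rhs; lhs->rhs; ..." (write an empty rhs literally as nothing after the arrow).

  | aaababbbb => ababbbb => abbbb
  | bbaa => ba => ε
  | bbb
  | aabaaa => aaaa => aa

aaa->a; ba->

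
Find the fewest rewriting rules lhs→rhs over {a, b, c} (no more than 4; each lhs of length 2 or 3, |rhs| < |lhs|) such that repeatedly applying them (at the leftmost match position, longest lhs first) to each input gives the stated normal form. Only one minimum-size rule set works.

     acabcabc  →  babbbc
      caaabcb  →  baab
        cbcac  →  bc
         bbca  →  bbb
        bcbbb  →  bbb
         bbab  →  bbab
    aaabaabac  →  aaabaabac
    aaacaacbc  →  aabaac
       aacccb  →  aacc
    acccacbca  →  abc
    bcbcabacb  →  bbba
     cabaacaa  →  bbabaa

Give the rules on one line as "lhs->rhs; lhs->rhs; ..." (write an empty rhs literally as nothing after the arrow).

aca->ba; ca->b; cb->; cca->bc

  | acabcabc => babcabc => babbbc
  | caaabcb => baabcb => baab
  | cbcac => cac => bc
  | bbca => bbb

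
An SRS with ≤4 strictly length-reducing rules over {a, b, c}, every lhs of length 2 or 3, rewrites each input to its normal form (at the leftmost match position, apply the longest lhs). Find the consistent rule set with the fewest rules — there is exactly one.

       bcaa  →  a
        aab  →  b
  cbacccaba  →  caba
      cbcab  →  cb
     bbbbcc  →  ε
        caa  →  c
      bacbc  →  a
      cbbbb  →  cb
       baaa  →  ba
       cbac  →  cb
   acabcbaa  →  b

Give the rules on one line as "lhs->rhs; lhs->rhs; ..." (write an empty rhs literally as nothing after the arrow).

  | bcaa => aaa => a
  | aab => b
  | cbacccaba => cbccaba => cacaba => caba
  | cbcab => caab => cb

aa->; ac->; bb->b; bc->a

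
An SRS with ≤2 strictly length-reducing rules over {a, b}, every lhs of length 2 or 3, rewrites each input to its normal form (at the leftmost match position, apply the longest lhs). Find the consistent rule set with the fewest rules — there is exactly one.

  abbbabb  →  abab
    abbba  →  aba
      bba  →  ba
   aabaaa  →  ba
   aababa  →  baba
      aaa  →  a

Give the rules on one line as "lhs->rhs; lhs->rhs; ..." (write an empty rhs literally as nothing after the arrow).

aa->; bb->b

  | abbbabb => abbabb => ababb => abab
  | abbba => abba => aba
  | bba => ba
  | aabaaa => baaa => ba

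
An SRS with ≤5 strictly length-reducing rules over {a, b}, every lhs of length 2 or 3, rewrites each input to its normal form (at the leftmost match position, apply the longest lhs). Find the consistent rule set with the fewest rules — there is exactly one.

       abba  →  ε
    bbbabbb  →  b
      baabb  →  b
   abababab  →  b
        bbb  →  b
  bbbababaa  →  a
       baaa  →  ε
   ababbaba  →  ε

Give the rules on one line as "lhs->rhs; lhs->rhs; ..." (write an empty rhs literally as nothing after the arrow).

aa->; ab->b; ba->; bb->b

  | abba => bba => ba => ε
  | bbbabbb => bbabbb => babbb => bbb => bb => b
  | baabb => abb => bb => b
  | abababab => bababab => babab => bab => b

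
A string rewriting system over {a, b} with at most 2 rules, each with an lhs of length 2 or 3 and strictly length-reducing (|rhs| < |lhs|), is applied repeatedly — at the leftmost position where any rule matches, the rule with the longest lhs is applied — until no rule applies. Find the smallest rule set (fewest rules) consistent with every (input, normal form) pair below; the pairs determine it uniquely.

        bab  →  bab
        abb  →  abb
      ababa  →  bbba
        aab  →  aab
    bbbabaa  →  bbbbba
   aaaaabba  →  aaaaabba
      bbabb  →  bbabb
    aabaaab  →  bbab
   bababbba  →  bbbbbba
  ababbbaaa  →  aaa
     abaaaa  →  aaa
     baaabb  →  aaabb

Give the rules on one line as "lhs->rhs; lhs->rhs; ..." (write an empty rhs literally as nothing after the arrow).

  | bab
  | abb
  | ababa => bbba
  | aab

aba->bb; baa->aa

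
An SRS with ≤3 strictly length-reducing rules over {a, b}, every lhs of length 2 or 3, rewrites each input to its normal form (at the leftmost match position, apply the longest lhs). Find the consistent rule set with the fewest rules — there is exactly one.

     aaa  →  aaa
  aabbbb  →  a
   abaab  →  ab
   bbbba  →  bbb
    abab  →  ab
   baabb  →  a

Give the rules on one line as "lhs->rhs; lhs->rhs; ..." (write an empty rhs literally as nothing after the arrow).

aab->ab; abb->a; ba->

  | aaa
  | aabbbb => abbbb => abb => a
  | abaab => aab => ab
  | bbbba => bbb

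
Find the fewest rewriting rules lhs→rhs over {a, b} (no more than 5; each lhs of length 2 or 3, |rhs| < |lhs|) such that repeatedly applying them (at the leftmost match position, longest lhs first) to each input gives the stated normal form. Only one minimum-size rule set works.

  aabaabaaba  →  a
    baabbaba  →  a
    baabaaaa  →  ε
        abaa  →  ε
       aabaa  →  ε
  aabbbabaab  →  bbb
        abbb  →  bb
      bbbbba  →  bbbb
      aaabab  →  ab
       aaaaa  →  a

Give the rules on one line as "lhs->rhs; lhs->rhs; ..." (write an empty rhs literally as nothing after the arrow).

  | aabaabaaba => bbaabaaba => babaaba => baaba => aba => a
  | baabbaba => abbaba => aaaba => aba => a
  | baabaaaa => abaaaa => aaaa => aa => ε
  | abaa => aa => ε

aa->; aab->bb; abb->aa; ba->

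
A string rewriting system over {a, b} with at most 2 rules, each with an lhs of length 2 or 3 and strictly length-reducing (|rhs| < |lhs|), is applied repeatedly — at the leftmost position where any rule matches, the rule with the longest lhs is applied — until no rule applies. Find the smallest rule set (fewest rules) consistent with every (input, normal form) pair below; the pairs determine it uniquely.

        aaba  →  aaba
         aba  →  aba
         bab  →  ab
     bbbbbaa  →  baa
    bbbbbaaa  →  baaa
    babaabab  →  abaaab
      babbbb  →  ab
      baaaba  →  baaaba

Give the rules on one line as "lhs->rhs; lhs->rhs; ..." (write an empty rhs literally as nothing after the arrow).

  | aaba
  | aba
  | bab => ab
  | bbbbbaa => bbbbaa => bbbaa => bbaa => baa

bab->ab; bb->b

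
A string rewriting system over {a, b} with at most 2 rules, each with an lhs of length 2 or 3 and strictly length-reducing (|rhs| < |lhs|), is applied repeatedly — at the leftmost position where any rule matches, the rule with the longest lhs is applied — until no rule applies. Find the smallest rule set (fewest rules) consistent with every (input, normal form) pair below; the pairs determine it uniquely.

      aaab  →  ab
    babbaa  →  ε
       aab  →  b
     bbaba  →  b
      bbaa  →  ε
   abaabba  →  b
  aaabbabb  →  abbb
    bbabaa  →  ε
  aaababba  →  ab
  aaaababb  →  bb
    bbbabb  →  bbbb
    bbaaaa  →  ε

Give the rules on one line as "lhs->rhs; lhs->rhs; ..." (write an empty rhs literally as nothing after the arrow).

  | aaab => ab
  | babbaa => bbaa => ba => ε
  | aab => b
  | bbaba => bba => b

aa->; ba->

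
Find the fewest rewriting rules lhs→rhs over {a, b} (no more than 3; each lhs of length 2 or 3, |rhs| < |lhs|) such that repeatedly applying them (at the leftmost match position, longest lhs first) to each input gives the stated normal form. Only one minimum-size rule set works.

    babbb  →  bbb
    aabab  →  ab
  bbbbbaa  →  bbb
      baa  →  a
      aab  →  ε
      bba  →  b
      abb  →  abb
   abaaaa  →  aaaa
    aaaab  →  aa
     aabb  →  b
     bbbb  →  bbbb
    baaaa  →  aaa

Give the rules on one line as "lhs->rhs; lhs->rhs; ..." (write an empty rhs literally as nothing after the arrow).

aab->; ba->

  | babbb => bbb
  | aabab => ab
  | bbbbbaa => bbbba => bbb
  | baa => a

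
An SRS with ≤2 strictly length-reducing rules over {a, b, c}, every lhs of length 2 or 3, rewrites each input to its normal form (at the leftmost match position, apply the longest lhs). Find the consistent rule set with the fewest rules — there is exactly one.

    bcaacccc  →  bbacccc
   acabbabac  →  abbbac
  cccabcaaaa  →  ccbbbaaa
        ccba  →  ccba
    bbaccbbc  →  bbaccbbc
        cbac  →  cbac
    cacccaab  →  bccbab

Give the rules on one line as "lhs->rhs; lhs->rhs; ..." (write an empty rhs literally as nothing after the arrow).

aba->a; ca->b

  | bcaacccc => bbacccc
  | acabbabac => abbbabac => abbbac
  | cccabcaaaa => ccbbcaaaa => ccbbbaaa
  | ccba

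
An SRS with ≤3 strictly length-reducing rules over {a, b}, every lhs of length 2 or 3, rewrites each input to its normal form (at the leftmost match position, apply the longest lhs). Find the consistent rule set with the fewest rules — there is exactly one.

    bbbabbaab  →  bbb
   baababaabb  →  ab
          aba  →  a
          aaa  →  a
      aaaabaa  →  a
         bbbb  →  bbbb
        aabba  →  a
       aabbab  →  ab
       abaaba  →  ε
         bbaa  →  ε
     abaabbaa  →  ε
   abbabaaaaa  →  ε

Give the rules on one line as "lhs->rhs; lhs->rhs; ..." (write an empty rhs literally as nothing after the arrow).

  | bbbabbaab => bbbbaab => bbbab => bbb
  | baababaabb => ababaabb => abaabb => aabb => ab
  | aba => a
  | aaa => a

aa->; aab->a; ba->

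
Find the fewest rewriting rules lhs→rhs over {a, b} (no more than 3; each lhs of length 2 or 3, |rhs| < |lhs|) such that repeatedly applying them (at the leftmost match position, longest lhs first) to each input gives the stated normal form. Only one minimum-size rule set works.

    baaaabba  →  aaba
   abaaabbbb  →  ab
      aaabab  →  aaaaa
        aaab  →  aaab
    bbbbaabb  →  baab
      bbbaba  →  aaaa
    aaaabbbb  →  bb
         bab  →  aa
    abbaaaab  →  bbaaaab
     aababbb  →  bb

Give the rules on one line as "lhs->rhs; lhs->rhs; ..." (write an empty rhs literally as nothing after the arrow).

abb->bb; bab->aa; bbb->ab

  | baaaabba => baaabba => baabba => babba => aaba
  | abaaabbbb => abaabbbb => ababbbb => aaabbb => aabbb => abbb => bbb => ab
  | aaabab => aaaaa
  | aaab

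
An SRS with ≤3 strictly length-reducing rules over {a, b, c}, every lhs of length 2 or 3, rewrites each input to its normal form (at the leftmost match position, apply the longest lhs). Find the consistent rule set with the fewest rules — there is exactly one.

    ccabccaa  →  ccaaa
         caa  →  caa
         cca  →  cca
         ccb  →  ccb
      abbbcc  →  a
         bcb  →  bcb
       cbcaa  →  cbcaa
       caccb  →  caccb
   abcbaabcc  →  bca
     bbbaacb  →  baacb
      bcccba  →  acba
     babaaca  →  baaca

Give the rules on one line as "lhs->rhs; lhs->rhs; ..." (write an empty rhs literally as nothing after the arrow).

  | ccabccaa => ccbccaa => ccaaa
  | caa
  | cca
  | ccb

ab->b; bb->b; bcc->a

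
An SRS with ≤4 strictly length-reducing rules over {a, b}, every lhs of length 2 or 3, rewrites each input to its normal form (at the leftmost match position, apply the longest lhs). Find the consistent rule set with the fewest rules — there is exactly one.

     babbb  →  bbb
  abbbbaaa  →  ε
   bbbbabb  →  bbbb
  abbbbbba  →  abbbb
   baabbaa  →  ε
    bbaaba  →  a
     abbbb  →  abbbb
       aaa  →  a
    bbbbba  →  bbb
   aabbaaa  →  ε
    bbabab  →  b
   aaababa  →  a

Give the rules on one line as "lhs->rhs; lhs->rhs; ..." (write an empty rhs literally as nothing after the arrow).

aa->; ba->; bba->

  | babbb => bbb
  | abbbbaaa => abbaa => aa => ε
  | bbbbabb => bbbb
  | abbbbbba => abbbb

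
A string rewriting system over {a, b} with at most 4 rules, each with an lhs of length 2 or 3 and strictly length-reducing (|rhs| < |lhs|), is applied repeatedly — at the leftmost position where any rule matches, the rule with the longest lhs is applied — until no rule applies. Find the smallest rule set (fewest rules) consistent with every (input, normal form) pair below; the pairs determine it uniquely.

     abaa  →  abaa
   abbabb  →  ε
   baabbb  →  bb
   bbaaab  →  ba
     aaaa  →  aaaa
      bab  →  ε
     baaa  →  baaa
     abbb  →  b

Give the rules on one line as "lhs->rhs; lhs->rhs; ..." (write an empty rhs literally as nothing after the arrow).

aab->ba; abb->; bab->

  | abaa
  | abbabb => abb => ε
  | baabbb => bbabb => bb
  | bbaaab => bbaba => ba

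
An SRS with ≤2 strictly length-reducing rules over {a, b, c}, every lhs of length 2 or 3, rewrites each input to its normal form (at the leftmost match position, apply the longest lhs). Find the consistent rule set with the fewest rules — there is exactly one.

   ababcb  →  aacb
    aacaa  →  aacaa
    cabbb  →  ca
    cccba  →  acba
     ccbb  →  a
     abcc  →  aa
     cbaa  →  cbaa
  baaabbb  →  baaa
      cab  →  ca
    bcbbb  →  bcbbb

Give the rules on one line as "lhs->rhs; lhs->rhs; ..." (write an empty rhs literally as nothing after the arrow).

ab->a; cc->a

  | ababcb => aabcb => aacb
  | aacaa
  | cabbb => cabb => cab => ca
  | cccba => acba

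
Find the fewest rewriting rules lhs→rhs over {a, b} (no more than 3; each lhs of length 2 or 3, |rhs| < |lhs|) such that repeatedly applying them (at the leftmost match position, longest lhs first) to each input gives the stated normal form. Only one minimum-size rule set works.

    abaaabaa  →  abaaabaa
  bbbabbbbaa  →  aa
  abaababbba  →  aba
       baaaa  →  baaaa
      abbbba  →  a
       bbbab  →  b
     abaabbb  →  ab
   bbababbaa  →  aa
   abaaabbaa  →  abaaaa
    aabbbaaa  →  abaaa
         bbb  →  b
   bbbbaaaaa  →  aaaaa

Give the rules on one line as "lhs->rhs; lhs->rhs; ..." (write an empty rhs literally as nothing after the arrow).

  | abaaabaa
  | bbbabbbbaa => babbbbaa => bbbbaa => bbaa => aa
  | abaababbba => abaabbba => ababa => aba
  | baaaa

abb->; bab->b; bb->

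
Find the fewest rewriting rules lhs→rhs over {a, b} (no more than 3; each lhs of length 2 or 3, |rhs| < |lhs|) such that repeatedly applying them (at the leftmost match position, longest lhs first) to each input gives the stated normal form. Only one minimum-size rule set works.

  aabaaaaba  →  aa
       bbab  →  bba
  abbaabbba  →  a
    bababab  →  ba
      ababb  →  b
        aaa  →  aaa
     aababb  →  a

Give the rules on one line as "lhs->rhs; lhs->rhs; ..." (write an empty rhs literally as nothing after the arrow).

ab->a; aba->ab; abb->

  | aabaaaaba => aabaaaba => aabaaba => aababa => aabba => aa
  | bbab => bba
  | abbaabbba => aabbba => aba => ab => a
  | bababab => babbab => bab => ba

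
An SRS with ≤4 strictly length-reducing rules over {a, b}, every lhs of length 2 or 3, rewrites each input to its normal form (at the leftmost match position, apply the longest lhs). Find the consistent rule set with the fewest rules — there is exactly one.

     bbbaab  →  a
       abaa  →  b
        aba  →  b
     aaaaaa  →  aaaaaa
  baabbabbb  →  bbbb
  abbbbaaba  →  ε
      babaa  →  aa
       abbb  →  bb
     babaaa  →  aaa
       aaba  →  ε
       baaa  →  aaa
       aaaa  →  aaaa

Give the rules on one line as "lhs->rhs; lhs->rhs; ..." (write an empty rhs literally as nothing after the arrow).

ab->; aba->b; ba->b; baa->aa

  | bbbaab => bbaab => baab => aab => a
  | abaa => ba => b
  | aba => b
  | aaaaaa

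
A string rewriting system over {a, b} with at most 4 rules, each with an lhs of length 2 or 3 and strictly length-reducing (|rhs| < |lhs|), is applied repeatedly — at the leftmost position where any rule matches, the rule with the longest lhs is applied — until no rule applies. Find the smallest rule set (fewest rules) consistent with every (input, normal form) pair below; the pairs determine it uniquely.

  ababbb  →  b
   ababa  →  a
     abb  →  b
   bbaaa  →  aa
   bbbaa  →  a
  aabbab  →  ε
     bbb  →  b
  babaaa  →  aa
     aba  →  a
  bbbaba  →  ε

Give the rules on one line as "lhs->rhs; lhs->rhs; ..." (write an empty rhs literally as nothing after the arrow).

  | ababbb => abbb => bb => b
  | ababa => aba => a
  | abb => b
  | bbaaa => baaa => aa

ab->; ba->; bb->b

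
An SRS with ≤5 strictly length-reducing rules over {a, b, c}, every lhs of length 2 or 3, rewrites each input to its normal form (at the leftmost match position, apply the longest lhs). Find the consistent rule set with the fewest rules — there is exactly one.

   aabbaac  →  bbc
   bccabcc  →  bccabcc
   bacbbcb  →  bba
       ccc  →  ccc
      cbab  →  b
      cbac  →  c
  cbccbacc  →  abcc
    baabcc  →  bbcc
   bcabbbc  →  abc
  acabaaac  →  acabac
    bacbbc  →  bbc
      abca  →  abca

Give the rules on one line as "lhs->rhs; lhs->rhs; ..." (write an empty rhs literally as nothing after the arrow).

  | aabbaac => bbaac => bbc
  | bccabcc
  | bacbbcb => baabcb => bbcb => bba
  | ccc

aa->; bbb->ab; caa->b; cb->a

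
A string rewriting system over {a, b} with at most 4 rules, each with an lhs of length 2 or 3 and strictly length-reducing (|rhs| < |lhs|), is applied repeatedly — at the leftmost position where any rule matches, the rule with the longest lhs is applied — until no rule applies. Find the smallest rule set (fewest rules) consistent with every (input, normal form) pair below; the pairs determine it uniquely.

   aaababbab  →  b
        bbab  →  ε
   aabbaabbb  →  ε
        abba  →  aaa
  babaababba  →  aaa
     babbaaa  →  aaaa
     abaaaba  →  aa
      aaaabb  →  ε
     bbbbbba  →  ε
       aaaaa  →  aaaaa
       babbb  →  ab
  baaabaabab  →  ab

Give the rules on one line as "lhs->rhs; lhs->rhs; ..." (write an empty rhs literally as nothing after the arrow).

  | aaababbab => aabbab => bab => b
  | bbab => aab => ε
  | aabbaabbb => baabbb => abbb => aab => ε
  | abba => aaa

aab->; ba->; bb->a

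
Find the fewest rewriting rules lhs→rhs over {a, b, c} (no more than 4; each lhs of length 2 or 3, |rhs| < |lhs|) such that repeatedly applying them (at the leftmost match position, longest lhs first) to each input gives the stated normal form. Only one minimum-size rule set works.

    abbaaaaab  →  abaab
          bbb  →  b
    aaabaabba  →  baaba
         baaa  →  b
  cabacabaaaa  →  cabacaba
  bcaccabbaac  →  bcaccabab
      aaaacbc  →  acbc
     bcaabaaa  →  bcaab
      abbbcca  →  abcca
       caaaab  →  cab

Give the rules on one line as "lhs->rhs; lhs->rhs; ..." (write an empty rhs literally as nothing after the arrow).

aaa->; aac->ab; bb->b

  | abbaaaaab => abaaaaab => abaab
  | bbb => bb => b
  | aaabaabba => baabba => baaba
  | baaa => b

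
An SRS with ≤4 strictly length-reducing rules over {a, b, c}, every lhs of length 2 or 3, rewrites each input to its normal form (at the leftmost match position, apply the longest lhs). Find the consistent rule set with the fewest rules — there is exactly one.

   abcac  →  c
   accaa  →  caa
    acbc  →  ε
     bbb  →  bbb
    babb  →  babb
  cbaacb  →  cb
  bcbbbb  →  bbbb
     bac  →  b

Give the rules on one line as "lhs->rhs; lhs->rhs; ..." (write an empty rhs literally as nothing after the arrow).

  | abcac => aac => c
  | accaa => caa
  | acbc => bc => ε
  | bbb

aac->c; ac->; bc->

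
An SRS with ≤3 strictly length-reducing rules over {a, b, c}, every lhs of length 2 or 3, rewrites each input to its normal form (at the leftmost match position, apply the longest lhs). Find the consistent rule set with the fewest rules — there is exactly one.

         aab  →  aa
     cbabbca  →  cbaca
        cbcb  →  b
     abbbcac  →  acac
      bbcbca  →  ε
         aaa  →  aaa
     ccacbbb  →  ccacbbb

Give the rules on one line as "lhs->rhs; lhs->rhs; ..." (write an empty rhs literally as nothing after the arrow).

  | aab => aa
  | cbabbca => cbabca => cbaca
  | cbcb => b
  | abbbcac => abbcac => abcac => acac

ab->a; bba->; cbc->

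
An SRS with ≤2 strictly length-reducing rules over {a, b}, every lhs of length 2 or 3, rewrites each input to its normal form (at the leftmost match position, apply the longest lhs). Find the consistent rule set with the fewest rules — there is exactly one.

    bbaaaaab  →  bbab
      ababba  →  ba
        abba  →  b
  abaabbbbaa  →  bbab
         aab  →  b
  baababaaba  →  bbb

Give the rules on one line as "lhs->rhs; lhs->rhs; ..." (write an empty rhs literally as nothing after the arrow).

aa->; abb->ba

  | bbaaaaab => bbaaab => bbab
  | ababba => abbaa => baaa => ba
  | abba => baa => b
  | abaabbbbaa => abbbbbaa => babbbaa => bbabaa => bbab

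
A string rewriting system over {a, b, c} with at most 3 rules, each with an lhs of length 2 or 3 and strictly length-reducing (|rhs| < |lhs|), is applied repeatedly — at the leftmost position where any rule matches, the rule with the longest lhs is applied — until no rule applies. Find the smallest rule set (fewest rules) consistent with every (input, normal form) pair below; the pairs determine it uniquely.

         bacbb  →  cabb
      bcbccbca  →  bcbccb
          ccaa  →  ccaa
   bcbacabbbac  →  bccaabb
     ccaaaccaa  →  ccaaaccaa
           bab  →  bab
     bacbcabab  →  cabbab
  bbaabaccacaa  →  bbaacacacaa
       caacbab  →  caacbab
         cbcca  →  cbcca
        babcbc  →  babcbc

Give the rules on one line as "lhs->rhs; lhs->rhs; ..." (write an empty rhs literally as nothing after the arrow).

bac->ca; bca->b

  | bacbb => cabb
  | bcbccbca => bcbccb
  | ccaa
  | bcbacabbbac => bccaabbbac => bccaabbca => bccaabb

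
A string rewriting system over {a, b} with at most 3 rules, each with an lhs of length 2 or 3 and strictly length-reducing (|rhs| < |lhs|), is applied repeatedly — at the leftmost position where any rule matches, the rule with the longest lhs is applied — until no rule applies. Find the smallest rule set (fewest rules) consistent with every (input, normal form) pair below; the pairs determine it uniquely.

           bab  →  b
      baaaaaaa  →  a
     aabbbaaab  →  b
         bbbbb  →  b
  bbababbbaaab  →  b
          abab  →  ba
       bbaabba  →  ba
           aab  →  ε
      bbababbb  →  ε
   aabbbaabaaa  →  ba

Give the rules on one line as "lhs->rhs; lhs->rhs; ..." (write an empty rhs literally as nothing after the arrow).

  | bab => aa => b
  | baaaaaaa => bbaaaaa => aaaaa => baaa => bba => a
  | aabbbaaab => bbbbaaab => bbaaab => aaab => bab => aa => b
  | bbbbb => bbb => b

aa->b; bab->aa; bb->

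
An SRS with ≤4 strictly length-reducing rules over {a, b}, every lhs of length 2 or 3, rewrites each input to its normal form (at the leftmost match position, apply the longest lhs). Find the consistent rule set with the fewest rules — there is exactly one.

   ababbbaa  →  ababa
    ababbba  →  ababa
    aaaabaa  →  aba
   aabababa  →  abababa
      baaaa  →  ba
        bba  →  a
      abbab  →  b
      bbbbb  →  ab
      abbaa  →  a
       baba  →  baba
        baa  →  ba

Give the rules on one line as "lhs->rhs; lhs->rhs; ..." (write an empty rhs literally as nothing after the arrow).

  | ababbbaa => abaabaa => ababaa => ababa
  | ababbba => abaaba => ababa
  | aaaabaa => abaa => aba
  | aabababa => abababa

aa->a; aaa->; bb->a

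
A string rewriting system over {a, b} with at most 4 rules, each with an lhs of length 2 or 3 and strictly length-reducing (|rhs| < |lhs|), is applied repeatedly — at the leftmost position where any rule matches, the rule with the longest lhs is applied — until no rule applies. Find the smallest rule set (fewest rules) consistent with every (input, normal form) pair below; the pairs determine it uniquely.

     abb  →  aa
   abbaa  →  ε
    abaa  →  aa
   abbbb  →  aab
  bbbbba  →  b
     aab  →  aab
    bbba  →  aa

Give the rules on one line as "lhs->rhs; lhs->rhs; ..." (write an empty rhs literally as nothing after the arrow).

  | abb => aa
  | abbaa => aaaa => ba => ε
  | abaa => aa
  | abbbb => aab

aaa->b; ba->; bb->a; bbb->a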